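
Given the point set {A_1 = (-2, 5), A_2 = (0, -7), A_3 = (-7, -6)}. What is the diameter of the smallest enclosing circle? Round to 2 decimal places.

Side lengths²: A_1A_2² = 148, A_1A_3² = 146, A_2A_3² = 50.
Since A_1A_2² = 148 < 146 + 50 = 196, the triangle is acute, so the smallest enclosing circle is the circumcircle.
Circumcentre = (-113/41, -53/41), r² = 67525/1681.
Diameter = 2r = 2√(67525/1681) ≈ 12.68.

12.68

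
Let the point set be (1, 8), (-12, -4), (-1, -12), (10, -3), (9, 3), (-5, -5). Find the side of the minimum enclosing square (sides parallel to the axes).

The bounding box has width 22 and height 20.
An axis-aligned square enclosing the set must have side ≥ max(width, height).
So the minimum side is max(22, 20) = 22.

22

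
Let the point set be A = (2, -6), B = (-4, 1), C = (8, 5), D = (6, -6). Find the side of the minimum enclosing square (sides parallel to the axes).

12

The bounding box has width 12 and height 11.
An axis-aligned square enclosing the set must have side ≥ max(width, height).
So the minimum side is max(12, 11) = 12.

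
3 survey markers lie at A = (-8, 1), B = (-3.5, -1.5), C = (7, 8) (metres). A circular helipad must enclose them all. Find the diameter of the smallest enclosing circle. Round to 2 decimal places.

16.55

Side lengths²: AB² = 26.5, AC² = 274, BC² = 200.5.
Since AC² = 274 ≥ 200.5 + 26.5 = 227, the angle opposite AC is not acute, so the smallest enclosing circle has AC as diameter.
Centre = midpoint of AC = (-0.5, 4.5), r² = 274/4 = 68.5.
Diameter = 2r = 2√(68.5) ≈ 16.55.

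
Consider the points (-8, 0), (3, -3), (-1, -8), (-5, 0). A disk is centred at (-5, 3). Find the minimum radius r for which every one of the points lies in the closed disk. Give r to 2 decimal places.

The required radius is the distance from (-5, 3) to the farthest point.
Squared distances: 18, 100, 137, 9.
Maximum is 137, attained at (-1, -8).
r = √137 ≈ 11.70.

11.70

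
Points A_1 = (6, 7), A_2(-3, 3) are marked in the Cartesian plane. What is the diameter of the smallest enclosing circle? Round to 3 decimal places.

9.849

The smallest circle enclosing two points has them as diameter endpoints.
Centre = midpoint = (1.5, 5); r² = |A_1A_2|²/4 = 97/4 = 24.25.
Diameter = 2r = 2√(24.25) ≈ 9.849.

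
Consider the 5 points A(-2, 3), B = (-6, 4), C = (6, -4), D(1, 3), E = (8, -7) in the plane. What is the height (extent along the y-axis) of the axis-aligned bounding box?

11

max y = 4, min y = -7, so height = 11.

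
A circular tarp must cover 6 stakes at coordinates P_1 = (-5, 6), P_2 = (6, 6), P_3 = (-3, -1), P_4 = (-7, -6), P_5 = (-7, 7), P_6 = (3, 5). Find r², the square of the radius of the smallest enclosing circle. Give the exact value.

By Welzl's lemma the MEC is supported by two points (diametrically opposite) or three points (on a circumcircle).
The minimum enclosing circle is determined by three boundary points: P_2, P_4, P_5.
Their circumcentre is (-25/26, 0.5) with r² = 26605/338.
The farthest remaining point P_1 is at distance² 15737/338 ≤ 26605/338.

26605/338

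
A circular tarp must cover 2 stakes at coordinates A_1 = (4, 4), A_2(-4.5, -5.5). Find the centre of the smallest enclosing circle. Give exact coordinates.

(-0.25, -0.75)

The smallest circle enclosing two points has them as diameter endpoints.
Centre = midpoint = (-0.25, -0.75); r² = |A_1A_2|²/4 = 162.5/4 = 40.625.
Centre = (-0.25, -0.75).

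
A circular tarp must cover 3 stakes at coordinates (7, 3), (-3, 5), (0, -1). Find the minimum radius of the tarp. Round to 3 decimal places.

Call the three points A, B, C in the order given.
Side lengths²: AB² = 104, AC² = 65, BC² = 45.
Since AB² = 104 < 65 + 45 = 110, the triangle is acute, so the smallest enclosing circle is the circumcircle.
Circumcentre = (35/18, 67/18), r² = 4225/162.
r = √(4225/162) ≈ 5.107.

5.107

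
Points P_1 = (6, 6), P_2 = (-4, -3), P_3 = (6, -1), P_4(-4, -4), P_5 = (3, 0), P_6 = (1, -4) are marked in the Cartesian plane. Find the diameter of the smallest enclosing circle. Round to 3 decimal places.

14.142

The minimum enclosing circle of a finite set is fixed by two of the points (as a diameter) or three (as a circumcircle).
The farthest pair is P_1–P_4 with squared distance 200. The circle on this segment as diameter has centre (1, 1) and r² = 200/4 = 50.
Check P_2: distance² to centre = 41 ≤ 50, so it lies inside.
All remaining points lie in this disk, and no smaller disk contains both endpoints, so this is the minimum enclosing circle.
Diameter = 2r = 2√50 ≈ 14.142.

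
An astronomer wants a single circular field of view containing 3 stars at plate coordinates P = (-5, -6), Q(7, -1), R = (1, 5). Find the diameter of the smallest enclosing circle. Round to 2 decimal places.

13.55

Side lengths²: PQ² = 169, PR² = 157, QR² = 72.
Since PQ² = 169 < 157 + 72 = 229, the triangle is acute, so the smallest enclosing circle is the circumcircle.
Circumcentre = (9/34, -59/34), r² = 26533/578.
Diameter = 2r = 2√(26533/578) ≈ 13.55.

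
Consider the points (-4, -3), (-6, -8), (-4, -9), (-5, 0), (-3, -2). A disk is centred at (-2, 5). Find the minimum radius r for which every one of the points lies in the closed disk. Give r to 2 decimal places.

14.14

The required radius is the distance from (-2, 5) to the farthest point.
Squared distances: 68, 185, 200, 34, 50.
Maximum is 200, attained at (-4, -9).
r = √200 ≈ 14.14.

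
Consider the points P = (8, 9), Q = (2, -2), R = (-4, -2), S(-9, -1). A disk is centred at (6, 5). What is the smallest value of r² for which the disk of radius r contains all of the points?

The required radius is the distance from (6, 5) to the farthest point.
Squared distances: 20, 65, 149, 261.
Maximum is 261, attained at S.

261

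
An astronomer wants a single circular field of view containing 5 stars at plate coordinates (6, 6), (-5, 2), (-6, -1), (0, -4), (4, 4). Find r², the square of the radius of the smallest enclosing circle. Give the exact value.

A smallest enclosing disk is always determined by at most three of the input points on its boundary.
The farthest pair is (6, 6)–(-6, -1) with squared distance 193. The circle on this segment as diameter has centre (0, 2.5) and r² = 193/4 = 48.25.
Check (-5, 2): distance² to centre = 25.25 ≤ 48.25, so it lies inside.
All remaining points lie in this disk, and no smaller disk contains both endpoints, so this is the minimum enclosing circle.

48.25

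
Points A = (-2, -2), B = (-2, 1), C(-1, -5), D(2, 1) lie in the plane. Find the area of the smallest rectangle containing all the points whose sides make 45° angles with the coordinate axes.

31.5

In coordinates u = x + y, v = x − y the rectangle is axis-aligned; the map (x,y)→(u,v) scales areas by 2.
u-values: -4, -1, -6, 3; range = 3 − (-6) = 9.
v-values: 0, -3, 4, 1; range = 4 − (-3) = 7.
Area = (9 × 7) / 2 = 31.5.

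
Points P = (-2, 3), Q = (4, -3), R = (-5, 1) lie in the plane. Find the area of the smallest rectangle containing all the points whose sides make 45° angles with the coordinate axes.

32.5

In coordinates u = x + y, v = x − y the rectangle is axis-aligned; the map (x,y)→(u,v) scales areas by 2.
u-values: 1, 1, -4; range = 1 − (-4) = 5.
v-values: -5, 7, -6; range = 7 − (-6) = 13.
Area = (5 × 13) / 2 = 32.5.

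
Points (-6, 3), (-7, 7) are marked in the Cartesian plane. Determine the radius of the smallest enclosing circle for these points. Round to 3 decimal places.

The smallest circle enclosing two points has them as diameter endpoints.
Centre = midpoint = (-6.5, 5); r² = |(-6, 3)−(-7, 7)|²/4 = 17/4 = 4.25.
r = √(4.25) ≈ 2.062.

2.062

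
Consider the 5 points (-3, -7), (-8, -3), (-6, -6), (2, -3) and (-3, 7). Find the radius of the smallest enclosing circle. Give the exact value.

7

The minimum enclosing circle of a finite set is fixed by two of the points (as a diameter) or three (as a circumcircle).
The farthest pair is (-3, -7)–(-3, 7) with squared distance 196. The circle on this segment as diameter has centre (-3, 0) and r² = 196/4 = 49.
Check (-8, -3): distance² to centre = 34 ≤ 49, so it lies inside.
All remaining points lie in this disk, and no smaller disk contains both endpoints, so this is the minimum enclosing circle.
r = √49 = 7.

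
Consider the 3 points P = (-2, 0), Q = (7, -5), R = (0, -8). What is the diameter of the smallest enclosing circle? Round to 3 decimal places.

Side lengths²: PQ² = 106, PR² = 68, QR² = 58.
Since PQ² = 106 < 68 + 58 = 126, the triangle is acute, so the smallest enclosing circle is the circumcircle.
Circumcentre = (65/31, -100/31), r² = 26129/961.
Diameter = 2r = 2√(26129/961) ≈ 10.429.

10.429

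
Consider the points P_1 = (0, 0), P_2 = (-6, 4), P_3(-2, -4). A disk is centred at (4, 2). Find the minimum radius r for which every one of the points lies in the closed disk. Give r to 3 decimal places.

The required radius is the distance from (4, 2) to the farthest point.
Squared distances: 20, 104, 72.
Maximum is 104, attained at P_2.
r = √104 ≈ 10.198.

10.198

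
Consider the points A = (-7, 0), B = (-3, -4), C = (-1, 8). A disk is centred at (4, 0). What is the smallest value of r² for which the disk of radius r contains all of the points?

121

The required radius is the distance from (4, 0) to the farthest point.
Squared distances: 121, 65, 89.
Maximum is 121, attained at A.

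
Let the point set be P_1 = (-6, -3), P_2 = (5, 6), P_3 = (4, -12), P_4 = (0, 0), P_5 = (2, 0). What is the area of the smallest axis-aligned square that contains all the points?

324

The bounding box has width 11 and height 18.
An axis-aligned square enclosing the set must have side ≥ max(width, height).
So the minimum side is max(11, 18) = 18.
Area = 18² = 324.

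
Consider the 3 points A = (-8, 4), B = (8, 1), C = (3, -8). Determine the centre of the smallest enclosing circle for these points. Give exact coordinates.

(-0.5, -1/6)

Side lengths²: AB² = 265, AC² = 265, BC² = 106.
Since AC² = 265 < 265 + 106 = 371, the triangle is acute, so the smallest enclosing circle is the circumcircle.
Circumcentre = (-0.5, -1/6), r² = 1325/18.
Centre = (-0.5, -1/6).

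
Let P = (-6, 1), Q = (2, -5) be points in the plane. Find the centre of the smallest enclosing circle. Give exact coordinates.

The smallest circle enclosing two points has them as diameter endpoints.
Centre = midpoint = (-2, -2); r² = |PQ|²/4 = 100/4 = 25.
Centre = (-2, -2).

(-2, -2)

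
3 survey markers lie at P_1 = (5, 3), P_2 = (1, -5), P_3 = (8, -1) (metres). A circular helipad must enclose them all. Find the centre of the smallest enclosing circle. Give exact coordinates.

Side lengths²: P_1P_2² = 80, P_1P_3² = 25, P_2P_3² = 65.
Since P_1P_2² = 80 < 65 + 25 = 90, the triangle is acute, so the smallest enclosing circle is the circumcircle.
Circumcentre = (3.5, -1.25), r² = 20.3125.
Centre = (3.5, -1.25).

(3.5, -1.25)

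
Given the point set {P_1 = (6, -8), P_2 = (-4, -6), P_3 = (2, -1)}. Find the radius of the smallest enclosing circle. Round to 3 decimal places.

Side lengths²: P_1P_2² = 104, P_1P_3² = 65, P_2P_3² = 61.
Since P_1P_2² = 104 < 65 + 61 = 126, the triangle is acute, so the smallest enclosing circle is the circumcircle.
Circumcentre = (73/62, -379/62), r² = 51545/1922.
r = √(51545/1922) ≈ 5.179.

5.179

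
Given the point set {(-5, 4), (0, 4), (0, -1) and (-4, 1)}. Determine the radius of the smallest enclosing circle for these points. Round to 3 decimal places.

The minimum enclosing circle of a finite set is fixed by two of the points (as a diameter) or three (as a circumcircle).
The farthest pair is (-5, 4)–(0, -1) with squared distance 50. The circle on this segment as diameter has centre (-2.5, 1.5) and r² = 50/4 = 12.5.
Check (0, 4): distance² to centre = 12.5 ≤ 12.5, so it lies inside.
All remaining points lie in this disk, and no smaller disk contains both endpoints, so this is the minimum enclosing circle.
r = √(12.5) ≈ 3.536.

3.536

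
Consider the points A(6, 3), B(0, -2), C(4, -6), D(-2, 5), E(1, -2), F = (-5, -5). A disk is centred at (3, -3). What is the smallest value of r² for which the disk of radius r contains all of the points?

89

The required radius is the distance from (3, -3) to the farthest point.
Squared distances: 45, 10, 10, 89, 5, 68.
Maximum is 89, attained at D.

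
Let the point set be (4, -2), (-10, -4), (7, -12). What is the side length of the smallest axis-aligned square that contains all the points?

The bounding box has width 17 and height 10.
An axis-aligned square enclosing the set must have side ≥ max(width, height).
So the minimum side is max(17, 10) = 17.

17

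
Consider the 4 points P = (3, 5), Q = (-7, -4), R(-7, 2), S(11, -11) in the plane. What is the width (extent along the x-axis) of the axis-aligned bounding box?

max x = 11, min x = -7, so width = 18.

18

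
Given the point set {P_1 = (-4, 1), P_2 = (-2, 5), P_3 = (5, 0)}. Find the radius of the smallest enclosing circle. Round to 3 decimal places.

Side lengths²: P_1P_2² = 20, P_1P_3² = 82, P_2P_3² = 74.
Since P_1P_3² = 82 < 74 + 20 = 94, the triangle is acute, so the smallest enclosing circle is the circumcircle.
Circumcentre = (11/19, 23/19), r² = 7585/361.
r = √(7585/361) ≈ 4.584.

4.584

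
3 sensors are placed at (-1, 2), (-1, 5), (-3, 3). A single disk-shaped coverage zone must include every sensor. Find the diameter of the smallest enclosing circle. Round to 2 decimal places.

3.16

Call the three points A, B, C in the order given.
Side lengths²: AB² = 9, AC² = 5, BC² = 8.
Since AB² = 9 < 8 + 5 = 13, the triangle is acute, so the smallest enclosing circle is the circumcircle.
Circumcentre = (-1.5, 3.5), r² = 2.5.
Diameter = 2r = 2√(2.5) ≈ 3.16.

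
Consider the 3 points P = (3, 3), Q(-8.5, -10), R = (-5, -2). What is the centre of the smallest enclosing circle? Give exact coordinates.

(-2.75, -3.5)

Side lengths²: PQ² = 301.25, PR² = 89, QR² = 76.25.
Since PQ² = 301.25 ≥ 89 + 76.25 = 165.25, the angle opposite PQ is not acute, so the smallest enclosing circle has PQ as diameter.
Centre = midpoint of PQ = (-2.75, -3.5), r² = 301.25/4 = 75.3125.
Centre = (-2.75, -3.5).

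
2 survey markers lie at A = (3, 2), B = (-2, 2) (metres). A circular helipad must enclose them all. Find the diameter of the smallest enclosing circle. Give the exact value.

The smallest circle enclosing two points has them as diameter endpoints.
Centre = midpoint = (0.5, 2); r² = |AB|²/4 = 25/4 = 6.25.
Diameter = 2r = 2√(6.25) = 5.

5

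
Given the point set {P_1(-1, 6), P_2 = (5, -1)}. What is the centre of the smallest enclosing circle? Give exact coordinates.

The smallest circle enclosing two points has them as diameter endpoints.
Centre = midpoint = (2, 2.5); r² = |P_1P_2|²/4 = 85/4 = 21.25.
Centre = (2, 2.5).

(2, 2.5)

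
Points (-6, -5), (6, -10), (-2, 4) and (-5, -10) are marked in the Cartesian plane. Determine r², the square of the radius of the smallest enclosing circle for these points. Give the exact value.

The minimum enclosing circle is determined by three boundary points: (6, -10), (-2, 4), (-5, -10).
Their circumcentre is (0.5, -27/7) with r² = 13325/196.
The farthest remaining point (-6, -5) is at distance² 8537/196 ≤ 13325/196.

13325/196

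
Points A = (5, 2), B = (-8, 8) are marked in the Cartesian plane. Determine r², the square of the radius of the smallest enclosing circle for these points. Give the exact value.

51.25

The smallest circle enclosing two points has them as diameter endpoints.
Centre = midpoint = (-1.5, 5); r² = |AB|²/4 = 205/4 = 51.25.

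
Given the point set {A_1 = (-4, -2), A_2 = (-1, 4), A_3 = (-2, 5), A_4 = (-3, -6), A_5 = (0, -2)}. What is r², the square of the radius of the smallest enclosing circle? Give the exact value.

The minimum enclosing circle of a finite set is fixed by two of the points (as a diameter) or three (as a circumcircle).
The farthest pair is A_3–A_4 with squared distance 122. The circle on this segment as diameter has centre (-2.5, -0.5) and r² = 122/4 = 30.5.
Check A_1: distance² to centre = 4.5 ≤ 30.5, so it lies inside.
All remaining points lie in this disk, and no smaller disk contains both endpoints, so this is the minimum enclosing circle.

30.5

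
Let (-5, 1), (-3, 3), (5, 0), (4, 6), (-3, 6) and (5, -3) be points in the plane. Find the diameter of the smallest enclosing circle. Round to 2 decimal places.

By Welzl's lemma the MEC is supported by two points (diametrically opposite) or three points (on a circumcircle).
The farthest pair is (-3, 6)–(5, -3) with squared distance 145. The circle on this segment as diameter has centre (1, 1.5) and r² = 145/4 = 36.25.
Check (-5, 1): distance² to centre = 36.25 ≤ 36.25, so it lies inside.
All remaining points lie in this disk, and no smaller disk contains both endpoints, so this is the minimum enclosing circle.
Diameter = 2r = 2√(36.25) ≈ 12.04.

12.04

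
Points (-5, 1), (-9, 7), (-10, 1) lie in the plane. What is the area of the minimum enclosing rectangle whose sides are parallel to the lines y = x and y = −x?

In coordinates u = x + y, v = x − y the rectangle is axis-aligned; the map (x,y)→(u,v) scales areas by 2.
u-values: -4, -2, -9; range = -2 − (-9) = 7.
v-values: -6, -16, -11; range = -6 − (-16) = 10.
Area = (7 × 10) / 2 = 35.

35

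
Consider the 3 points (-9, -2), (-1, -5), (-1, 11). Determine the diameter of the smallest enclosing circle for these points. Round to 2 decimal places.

16.30

Call the three points A, B, C in the order given.
Side lengths²: AB² = 73, AC² = 233, BC² = 256.
Since BC² = 256 < 233 + 73 = 306, the triangle is acute, so the smallest enclosing circle is the circumcircle.
Circumcentre = (-2.5625, 3), r² = 66.44140625.
Diameter = 2r = 2√(66.44140625) ≈ 16.30.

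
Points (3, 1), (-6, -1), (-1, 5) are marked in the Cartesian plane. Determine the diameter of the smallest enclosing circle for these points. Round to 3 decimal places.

9.258

Call the three points A, B, C in the order given.
Side lengths²: AB² = 85, AC² = 32, BC² = 61.
Since AB² = 85 < 61 + 32 = 93, the triangle is acute, so the smallest enclosing circle is the circumcircle.
Circumcentre = (-35/22, 9/22), r² = 5185/242.
Diameter = 2r = 2√(5185/242) ≈ 9.258.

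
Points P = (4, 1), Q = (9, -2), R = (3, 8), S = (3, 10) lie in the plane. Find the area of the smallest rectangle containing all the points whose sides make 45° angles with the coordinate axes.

72

In coordinates u = x + y, v = x − y the rectangle is axis-aligned; the map (x,y)→(u,v) scales areas by 2.
u-values: 5, 7, 11, 13; range = 13 − 5 = 8.
v-values: 3, 11, -5, -7; range = 11 − (-7) = 18.
Area = (8 × 18) / 2 = 72.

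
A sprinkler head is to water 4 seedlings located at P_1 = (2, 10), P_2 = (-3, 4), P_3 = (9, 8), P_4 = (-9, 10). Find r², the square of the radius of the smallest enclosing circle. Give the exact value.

The minimum enclosing circle of a finite set is fixed by two of the points (as a diameter) or three (as a circumcircle).
The farthest pair is P_3–P_4 with squared distance 328. The circle on this segment as diameter has centre (0, 9) and r² = 328/4 = 82.
Check P_1: distance² to centre = 5 ≤ 82, so it lies inside.
All remaining points lie in this disk, and no smaller disk contains both endpoints, so this is the minimum enclosing circle.

82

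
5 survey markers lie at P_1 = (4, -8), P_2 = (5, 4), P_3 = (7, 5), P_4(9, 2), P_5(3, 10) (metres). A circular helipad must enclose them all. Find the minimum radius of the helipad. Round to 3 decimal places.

The farthest pair is P_1–P_5 with squared distance 325. The circle on this segment as diameter has centre (3.5, 1) and r² = 325/4 = 81.25.
Check P_2: distance² to centre = 11.25 ≤ 81.25, so it lies inside.
All remaining points lie in this disk, and no smaller disk contains both endpoints, so this is the minimum enclosing circle.
r = √(81.25) ≈ 9.014.

9.014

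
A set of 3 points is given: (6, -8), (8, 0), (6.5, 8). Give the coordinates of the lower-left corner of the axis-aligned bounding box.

(6, -8)

x-range [6, 8], y-range [-8, 8].
The lower-left corner is (6, -8).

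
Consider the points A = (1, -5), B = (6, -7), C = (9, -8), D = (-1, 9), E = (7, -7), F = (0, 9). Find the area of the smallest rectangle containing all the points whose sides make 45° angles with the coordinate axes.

In coordinates u = x + y, v = x − y the rectangle is axis-aligned; the map (x,y)→(u,v) scales areas by 2.
u-values: -4, -1, 1, 8, 0, 9; range = 9 − (-4) = 13.
v-values: 6, 13, 17, -10, 14, -9; range = 17 − (-10) = 27.
Area = (13 × 27) / 2 = 175.5.

175.5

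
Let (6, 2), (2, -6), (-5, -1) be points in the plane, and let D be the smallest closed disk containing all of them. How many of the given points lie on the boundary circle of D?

3

Call the three points A, B, C in the order given.
Side lengths²: AB² = 80, AC² = 130, BC² = 74.
Since AC² = 130 < 80 + 74 = 154, the triangle is acute, so the smallest enclosing circle is the circumcircle.
Circumcentre = (14/19, -7/19), r² = 12025/361.
The points at distance exactly r from the centre are (6, 2), (2, -6), (-5, -1) — 3 points.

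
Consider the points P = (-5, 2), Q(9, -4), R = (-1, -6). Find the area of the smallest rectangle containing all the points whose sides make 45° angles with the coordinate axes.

In coordinates u = x + y, v = x − y the rectangle is axis-aligned; the map (x,y)→(u,v) scales areas by 2.
u-values: -3, 5, -7; range = 5 − (-7) = 12.
v-values: -7, 13, 5; range = 13 − (-7) = 20.
Area = (12 × 20) / 2 = 120.

120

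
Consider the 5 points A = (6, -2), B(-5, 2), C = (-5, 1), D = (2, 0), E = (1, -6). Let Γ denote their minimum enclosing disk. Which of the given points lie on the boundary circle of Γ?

A, B, E

The minimum enclosing circle of a finite set is fixed by two of the points (as a diameter) or three (as a circumcircle).
The minimum enclosing circle is determined by three boundary points: A, B, E.
Their circumcentre is (0.4375, -0.171875) with r² = 34.2834472656.
The farthest remaining point C is at distance² 30.9396972656 ≤ 34.2834472656.
The points at distance exactly r from the centre are A, B, E — 3 points.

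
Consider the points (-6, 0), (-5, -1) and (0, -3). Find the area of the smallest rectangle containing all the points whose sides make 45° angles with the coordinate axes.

In coordinates u = x + y, v = x − y the rectangle is axis-aligned; the map (x,y)→(u,v) scales areas by 2.
u-values: -6, -6, -3; range = -3 − (-6) = 3.
v-values: -6, -4, 3; range = 3 − (-6) = 9.
Area = (3 × 9) / 2 = 13.5.

13.5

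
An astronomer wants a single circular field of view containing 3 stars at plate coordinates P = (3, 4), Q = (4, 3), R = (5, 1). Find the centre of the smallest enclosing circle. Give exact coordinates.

(4, 2.5)

Side lengths²: PQ² = 2, PR² = 13, QR² = 5.
Since PR² = 13 ≥ 5 + 2 = 7, the angle opposite PR is not acute, so the smallest enclosing circle has PR as diameter.
Centre = midpoint of PR = (4, 2.5), r² = 13/4 = 3.25.
Centre = (4, 2.5).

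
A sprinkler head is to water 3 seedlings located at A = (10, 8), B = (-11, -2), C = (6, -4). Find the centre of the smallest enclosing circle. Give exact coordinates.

Side lengths²: AB² = 541, AC² = 160, BC² = 293.
Since AB² = 541 ≥ 293 + 160 = 453, the angle opposite AB is not acute, so the smallest enclosing circle has AB as diameter.
Centre = midpoint of AB = (-0.5, 3), r² = 541/4 = 135.25.
Centre = (-0.5, 3).

(-0.5, 3)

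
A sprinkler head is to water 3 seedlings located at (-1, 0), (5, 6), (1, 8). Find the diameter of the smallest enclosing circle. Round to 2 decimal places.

Call the three points A, B, C in the order given.
Side lengths²: AB² = 72, AC² = 68, BC² = 20.
Since AB² = 72 < 68 + 20 = 88, the triangle is acute, so the smallest enclosing circle is the circumcircle.
Circumcentre = (4/3, 11/3), r² = 170/9.
Diameter = 2r = 2√(170/9) ≈ 8.69.

8.69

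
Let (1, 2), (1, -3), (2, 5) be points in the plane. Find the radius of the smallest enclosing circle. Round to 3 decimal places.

4.031

Call the three points A, B, C in the order given.
Side lengths²: AB² = 25, AC² = 10, BC² = 65.
Since BC² = 65 ≥ 25 + 10 = 35, the angle opposite BC is not acute, so the smallest enclosing circle has BC as diameter.
Centre = midpoint of BC = (1.5, 1), r² = 65/4 = 16.25.
r = √(16.25) ≈ 4.031.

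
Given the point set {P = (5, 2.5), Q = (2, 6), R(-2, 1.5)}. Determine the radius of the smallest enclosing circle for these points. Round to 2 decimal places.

Side lengths²: PQ² = 21.25, PR² = 50, QR² = 36.25.
Since PR² = 50 < 36.25 + 21.25 = 57.5, the triangle is acute, so the smallest enclosing circle is the circumcircle.
Circumcentre = (63/44, 109/44), r² = 12325/968.
r = √(12325/968) ≈ 3.57.

3.57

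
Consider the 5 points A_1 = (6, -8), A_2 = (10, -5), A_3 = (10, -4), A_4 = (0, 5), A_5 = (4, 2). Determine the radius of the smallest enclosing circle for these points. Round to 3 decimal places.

7.232

A smallest enclosing disk is always determined by at most three of the input points on its boundary.
The minimum enclosing circle is determined by three boundary points: A_1, A_2, A_4.
Their circumcentre is (55/14, -15/14) with r² = 5125/98.
The farthest remaining point A_3 is at distance² 4453/98 ≤ 5125/98.
r = √(5125/98) ≈ 7.232.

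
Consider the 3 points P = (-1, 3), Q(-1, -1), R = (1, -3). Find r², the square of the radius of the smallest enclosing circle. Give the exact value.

10

Side lengths²: PQ² = 16, PR² = 40, QR² = 8.
Since PR² = 40 ≥ 16 + 8 = 24, the angle opposite PR is not acute, so the smallest enclosing circle has PR as diameter.
Centre = midpoint of PR = (0, 0), r² = 40/4 = 10.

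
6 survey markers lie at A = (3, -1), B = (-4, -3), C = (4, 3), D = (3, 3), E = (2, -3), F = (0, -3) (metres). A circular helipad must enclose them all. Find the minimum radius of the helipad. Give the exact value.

5

By Welzl's lemma the MEC is supported by two points (diametrically opposite) or three points (on a circumcircle).
The farthest pair is B–C with squared distance 100. The circle on this segment as diameter has centre (0, 0) and r² = 100/4 = 25.
Check A: distance² to centre = 10 ≤ 25, so it lies inside.
All remaining points lie in this disk, and no smaller disk contains both endpoints, so this is the minimum enclosing circle.
r = √25 = 5.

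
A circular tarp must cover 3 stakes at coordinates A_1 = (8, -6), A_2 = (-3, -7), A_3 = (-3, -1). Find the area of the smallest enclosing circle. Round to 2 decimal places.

Side lengths²: A_1A_2² = 122, A_1A_3² = 146, A_2A_3² = 36.
Since A_1A_3² = 146 < 122 + 36 = 158, the triangle is acute, so the smallest enclosing circle is the circumcircle.
Circumcentre = (25/11, -4), r² = 4453/121.
Area = π·r² = π·4453/121 ≈ 115.62.

115.62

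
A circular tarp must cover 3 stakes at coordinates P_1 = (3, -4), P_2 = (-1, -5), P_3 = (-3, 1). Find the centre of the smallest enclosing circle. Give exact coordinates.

(0, -1.5)

Side lengths²: P_1P_2² = 17, P_1P_3² = 61, P_2P_3² = 40.
Since P_1P_3² = 61 ≥ 40 + 17 = 57, the angle opposite P_1P_3 is not acute, so the smallest enclosing circle has P_1P_3 as diameter.
Centre = midpoint of P_1P_3 = (0, -1.5), r² = 61/4 = 15.25.
Centre = (0, -1.5).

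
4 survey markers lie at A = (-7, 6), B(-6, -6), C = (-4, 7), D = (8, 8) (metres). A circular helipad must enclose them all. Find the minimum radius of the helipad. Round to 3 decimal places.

By Welzl's lemma the MEC is supported by two points (diametrically opposite) or three points (on a circumcircle).
The farthest pair is B–D with squared distance 392. The circle on this segment as diameter has centre (1, 1) and r² = 392/4 = 98.
Check A: distance² to centre = 89 ≤ 98, so it lies inside.
All remaining points lie in this disk, and no smaller disk contains both endpoints, so this is the minimum enclosing circle.
r = √98 ≈ 9.899.

9.899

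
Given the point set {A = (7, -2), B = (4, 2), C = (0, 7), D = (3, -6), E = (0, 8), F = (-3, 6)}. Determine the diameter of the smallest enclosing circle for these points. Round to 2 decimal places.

14.32

A smallest enclosing disk is always determined by at most three of the input points on its boundary.
The farthest pair is D–E with squared distance 205. The circle on this segment as diameter has centre (1.5, 1) and r² = 205/4 = 51.25.
Check A: distance² to centre = 39.25 ≤ 51.25, so it lies inside.
All remaining points lie in this disk, and no smaller disk contains both endpoints, so this is the minimum enclosing circle.
Diameter = 2r = 2√(51.25) ≈ 14.32.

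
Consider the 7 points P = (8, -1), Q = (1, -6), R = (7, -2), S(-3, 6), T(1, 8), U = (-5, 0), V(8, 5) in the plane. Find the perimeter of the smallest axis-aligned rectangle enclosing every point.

54

Width = max x − min x = 8 − (-5) = 13.
Height = max y − min y = 8 − (-6) = 14.
Perimeter = 2(13 + 14) = 54.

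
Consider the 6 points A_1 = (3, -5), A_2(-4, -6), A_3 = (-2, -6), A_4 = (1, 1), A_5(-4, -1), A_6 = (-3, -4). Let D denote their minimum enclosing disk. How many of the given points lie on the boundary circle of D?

3

The minimum enclosing circle is determined by three boundary points: A_1, A_2, A_4.
Their circumcentre is (-19/22, -65/22) with r² = 4625/242.
The farthest remaining point A_5 is at distance² 3305/242 ≤ 4625/242.
The points at distance exactly r from the centre are A_1, A_2, A_4 — 3 points.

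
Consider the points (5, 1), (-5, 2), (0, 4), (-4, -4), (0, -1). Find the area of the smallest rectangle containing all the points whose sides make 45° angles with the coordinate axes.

In coordinates u = x + y, v = x − y the rectangle is axis-aligned; the map (x,y)→(u,v) scales areas by 2.
u-values: 6, -3, 4, -8, -1; range = 6 − (-8) = 14.
v-values: 4, -7, -4, 0, 1; range = 4 − (-7) = 11.
Area = (14 × 11) / 2 = 77.

77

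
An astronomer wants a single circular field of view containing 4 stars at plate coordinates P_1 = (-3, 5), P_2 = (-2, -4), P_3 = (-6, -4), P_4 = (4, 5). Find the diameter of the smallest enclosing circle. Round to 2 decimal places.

The minimum enclosing circle of a finite set is fixed by two of the points (as a diameter) or three (as a circumcircle).
The farthest pair is P_3–P_4 with squared distance 181. The circle on this segment as diameter has centre (-1, 0.5) and r² = 181/4 = 45.25.
Check P_1: distance² to centre = 24.25 ≤ 45.25, so it lies inside.
All remaining points lie in this disk, and no smaller disk contains both endpoints, so this is the minimum enclosing circle.
Diameter = 2r = 2√(45.25) ≈ 13.45.

13.45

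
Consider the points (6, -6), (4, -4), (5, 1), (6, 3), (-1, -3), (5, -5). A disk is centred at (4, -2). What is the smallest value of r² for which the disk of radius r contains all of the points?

The required radius is the distance from (4, -2) to the farthest point.
Squared distances: 20, 4, 10, 29, 26, 10.
Maximum is 29, attained at (6, 3).

29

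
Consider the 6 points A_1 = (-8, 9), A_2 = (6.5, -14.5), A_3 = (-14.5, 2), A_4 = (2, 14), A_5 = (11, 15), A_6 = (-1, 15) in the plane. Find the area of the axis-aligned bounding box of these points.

752.25

x ranges over [-14.5, 11], width 25.5.
y ranges over [-14.5, 15], height 29.5.
Area = 25.5 × 29.5 = 752.25.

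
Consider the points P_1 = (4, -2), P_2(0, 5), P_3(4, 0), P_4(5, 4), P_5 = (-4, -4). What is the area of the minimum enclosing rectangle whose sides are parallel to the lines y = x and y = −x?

93.5

In coordinates u = x + y, v = x − y the rectangle is axis-aligned; the map (x,y)→(u,v) scales areas by 2.
u-values: 2, 5, 4, 9, -8; range = 9 − (-8) = 17.
v-values: 6, -5, 4, 1, 0; range = 6 − (-5) = 11.
Area = (17 × 11) / 2 = 93.5.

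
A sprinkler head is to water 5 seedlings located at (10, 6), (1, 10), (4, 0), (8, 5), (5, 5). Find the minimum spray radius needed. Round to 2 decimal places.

The minimum enclosing circle is determined by three boundary points: (10, 6), (1, 10), (4, 0).
Their circumcentre is (115/26, 145/26) with r² = 10573/338.
The farthest remaining point (8, 5) is at distance² 4437/338 ≤ 10573/338.
r = √(10573/338) ≈ 5.59.

5.59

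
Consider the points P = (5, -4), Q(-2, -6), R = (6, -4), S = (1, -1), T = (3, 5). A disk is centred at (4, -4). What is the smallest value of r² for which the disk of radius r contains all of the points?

The required radius is the distance from (4, -4) to the farthest point.
Squared distances: 1, 40, 4, 18, 82.
Maximum is 82, attained at T.

82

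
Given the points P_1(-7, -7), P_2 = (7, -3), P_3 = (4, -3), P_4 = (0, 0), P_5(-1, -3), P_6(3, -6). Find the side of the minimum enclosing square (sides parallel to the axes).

14

The bounding box has width 14 and height 7.
An axis-aligned square enclosing the set must have side ≥ max(width, height).
So the minimum side is max(14, 7) = 14.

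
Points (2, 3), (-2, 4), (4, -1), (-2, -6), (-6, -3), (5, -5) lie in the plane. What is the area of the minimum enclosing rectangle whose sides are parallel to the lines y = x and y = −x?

In coordinates u = x + y, v = x − y the rectangle is axis-aligned; the map (x,y)→(u,v) scales areas by 2.
u-values: 5, 2, 3, -8, -9, 0; range = 5 − (-9) = 14.
v-values: -1, -6, 5, 4, -3, 10; range = 10 − (-6) = 16.
Area = (14 × 16) / 2 = 112.

112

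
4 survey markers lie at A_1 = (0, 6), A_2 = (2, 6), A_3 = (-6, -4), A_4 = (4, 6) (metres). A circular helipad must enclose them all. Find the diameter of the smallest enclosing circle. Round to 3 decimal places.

By Welzl's lemma the MEC is supported by two points (diametrically opposite) or three points (on a circumcircle).
The farthest pair is A_3–A_4 with squared distance 200. The circle on this segment as diameter has centre (-1, 1) and r² = 200/4 = 50.
Check A_1: distance² to centre = 26 ≤ 50, so it lies inside.
All remaining points lie in this disk, and no smaller disk contains both endpoints, so this is the minimum enclosing circle.
Diameter = 2r = 2√50 ≈ 14.142.

14.142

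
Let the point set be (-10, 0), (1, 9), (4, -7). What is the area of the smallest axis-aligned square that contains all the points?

The bounding box has width 14 and height 16.
An axis-aligned square enclosing the set must have side ≥ max(width, height).
So the minimum side is max(14, 16) = 16.
Area = 16² = 256.

256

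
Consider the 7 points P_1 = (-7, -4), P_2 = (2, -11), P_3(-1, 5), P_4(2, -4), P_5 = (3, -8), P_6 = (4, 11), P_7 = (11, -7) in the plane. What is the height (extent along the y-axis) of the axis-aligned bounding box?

max y = 11, min y = -11, so height = 22.

22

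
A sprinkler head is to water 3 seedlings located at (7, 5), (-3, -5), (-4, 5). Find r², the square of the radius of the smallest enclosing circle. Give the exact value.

Call the three points A, B, C in the order given.
Side lengths²: AB² = 200, AC² = 121, BC² = 101.
Since AB² = 200 < 121 + 101 = 222, the triangle is acute, so the smallest enclosing circle is the circumcircle.
Circumcentre = (1.5, 0.5), r² = 50.5.

50.5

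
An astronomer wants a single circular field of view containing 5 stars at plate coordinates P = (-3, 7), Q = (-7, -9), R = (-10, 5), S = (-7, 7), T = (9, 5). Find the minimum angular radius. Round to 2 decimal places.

10.87

By Welzl's lemma the MEC is supported by two points (diametrically opposite) or three points (on a circumcircle).
The minimum enclosing circle is determined by three boundary points: Q, R, T.
Their circumcentre is (-0.5, -2/7) with r² = 23165/196.
The farthest remaining point S is at distance² 18685/196 ≤ 23165/196.
r = √(23165/196) ≈ 10.87.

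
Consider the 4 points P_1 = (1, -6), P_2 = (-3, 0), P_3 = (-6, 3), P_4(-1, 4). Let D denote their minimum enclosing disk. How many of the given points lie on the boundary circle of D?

3

The farthest pair is P_1–P_3 with squared distance 130. The circle on this segment as diameter has centre (-2.5, -1.5) and r² = 130/4 = 32.5.
Check P_2: distance² to centre = 2.5 ≤ 32.5, so it lies inside.
All remaining points lie in this disk, and no smaller disk contains both endpoints, so this is the minimum enclosing circle.
The points at distance exactly r from the centre are P_1, P_3, P_4 — 3 points.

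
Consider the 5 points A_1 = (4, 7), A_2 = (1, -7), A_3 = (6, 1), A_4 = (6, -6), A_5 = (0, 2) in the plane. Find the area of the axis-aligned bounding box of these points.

x ranges over [0, 6], width 6.
y ranges over [-7, 7], height 14.
Area = 6 × 14 = 84.

84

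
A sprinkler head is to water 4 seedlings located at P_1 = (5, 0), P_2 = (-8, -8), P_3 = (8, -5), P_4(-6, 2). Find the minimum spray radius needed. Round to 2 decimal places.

8.44

The minimum enclosing circle is determined by three boundary points: P_2, P_3, P_4.
Their circumcentre is (-9/22, -95/22) with r² = 17225/242.
The farthest remaining point P_1 is at distance² 11593/242 ≤ 17225/242.
r = √(17225/242) ≈ 8.44.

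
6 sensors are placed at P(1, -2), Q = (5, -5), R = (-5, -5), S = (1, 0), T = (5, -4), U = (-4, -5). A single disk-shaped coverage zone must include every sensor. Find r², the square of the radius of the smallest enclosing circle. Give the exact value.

A smallest enclosing disk is always determined by at most three of the input points on its boundary.
The farthest pair is R–T with squared distance 101. The circle on this segment as diameter has centre (0, -4.5) and r² = 101/4 = 25.25.
Check P: distance² to centre = 7.25 ≤ 25.25, so it lies inside.
All remaining points lie in this disk, and no smaller disk contains both endpoints, so this is the minimum enclosing circle.

25.25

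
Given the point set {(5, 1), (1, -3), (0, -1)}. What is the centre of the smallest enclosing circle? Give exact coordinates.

Call the three points A, B, C in the order given.
Side lengths²: AB² = 32, AC² = 29, BC² = 5.
Since AB² = 32 < 29 + 5 = 34, the triangle is acute, so the smallest enclosing circle is the circumcircle.
Circumcentre = (17/6, -5/6), r² = 145/18.
Centre = (17/6, -5/6).

(17/6, -5/6)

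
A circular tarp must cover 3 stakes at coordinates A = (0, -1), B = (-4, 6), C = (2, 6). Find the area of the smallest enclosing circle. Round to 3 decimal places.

Side lengths²: AB² = 65, AC² = 53, BC² = 36.
Since AB² = 65 < 53 + 36 = 89, the triangle is acute, so the smallest enclosing circle is the circumcircle.
Circumcentre = (-1, 43/14), r² = 3445/196.
Area = π·r² = π·3445/196 ≈ 55.218.

55.218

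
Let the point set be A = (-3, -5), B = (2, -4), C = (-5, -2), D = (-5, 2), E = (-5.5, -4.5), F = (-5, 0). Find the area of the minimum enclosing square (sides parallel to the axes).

56.25

The bounding box has width 7.5 and height 7.
An axis-aligned square enclosing the set must have side ≥ max(width, height).
So the minimum side is max(7.5, 7) = 7.5.
Area = 7.5² = 56.25.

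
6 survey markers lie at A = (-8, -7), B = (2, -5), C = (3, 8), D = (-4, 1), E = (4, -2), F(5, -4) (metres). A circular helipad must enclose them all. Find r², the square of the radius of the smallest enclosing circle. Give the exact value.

86.5

The minimum enclosing circle of a finite set is fixed by two of the points (as a diameter) or three (as a circumcircle).
The farthest pair is A–C with squared distance 346. The circle on this segment as diameter has centre (-2.5, 0.5) and r² = 346/4 = 86.5.
Check B: distance² to centre = 50.5 ≤ 86.5, so it lies inside.
All remaining points lie in this disk, and no smaller disk contains both endpoints, so this is the minimum enclosing circle.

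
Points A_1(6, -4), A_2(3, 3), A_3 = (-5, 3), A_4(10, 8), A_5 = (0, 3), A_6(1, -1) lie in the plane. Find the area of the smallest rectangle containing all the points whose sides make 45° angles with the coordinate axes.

180

In coordinates u = x + y, v = x − y the rectangle is axis-aligned; the map (x,y)→(u,v) scales areas by 2.
u-values: 2, 6, -2, 18, 3, 0; range = 18 − (-2) = 20.
v-values: 10, 0, -8, 2, -3, 2; range = 10 − (-8) = 18.
Area = (20 × 18) / 2 = 180.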